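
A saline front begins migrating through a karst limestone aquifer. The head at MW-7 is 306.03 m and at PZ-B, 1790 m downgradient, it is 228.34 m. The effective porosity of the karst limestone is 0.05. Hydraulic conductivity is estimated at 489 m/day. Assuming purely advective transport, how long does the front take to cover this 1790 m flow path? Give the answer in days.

Hydraulic gradient i = (306.03 − 228.34) / 1790 = 77.69 / 1790 = 0.04340.
Darcy flux q = K · i = 489.0 × 0.04340 = 21.22 m/day.
Seepage velocity v = q / n_e = 21.22 / 0.05 = 424.5 m/day.
Travel time t = L / v = 1790 / 424.5 = 4.217 days.

4.22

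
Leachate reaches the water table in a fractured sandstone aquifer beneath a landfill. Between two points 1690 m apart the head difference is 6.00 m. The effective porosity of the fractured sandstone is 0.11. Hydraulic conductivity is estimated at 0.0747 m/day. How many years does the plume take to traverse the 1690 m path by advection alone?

1920

Hydraulic gradient i = Δh / L = 6.00 / 1690 = 0.003550.
Darcy flux q = K · i = 0.07470 × 0.003550 = 0.0002652 m/day.
Seepage velocity v = q / n_e = 0.0002652 / 0.11 = 0.002411 m/day.
Travel time t = L / v = 1690 / 0.002411 = 7.010e+05 days = 1919 years.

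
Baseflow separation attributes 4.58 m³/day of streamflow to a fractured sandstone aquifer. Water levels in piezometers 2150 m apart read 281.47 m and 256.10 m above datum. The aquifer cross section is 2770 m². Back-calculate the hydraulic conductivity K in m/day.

Hydraulic gradient i = (281.47 − 256.10) / 2150 = 25.37 / 2150 = 0.01180.
From Q = K·A·i, K = Q / (A·i) = 4.58 / (2770 × 0.01180) = 0.1401 m/day.

0.140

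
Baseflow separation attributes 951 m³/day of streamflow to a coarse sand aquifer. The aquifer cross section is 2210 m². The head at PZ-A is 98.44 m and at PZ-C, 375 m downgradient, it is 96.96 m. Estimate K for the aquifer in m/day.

109

Hydraulic gradient i = (98.44 − 96.96) / 375 = 1.48 / 375 = 0.003947.
From Q = K·A·i, K = Q / (A·i) = 951 / (2210 × 0.003947) = 109.0 m/day.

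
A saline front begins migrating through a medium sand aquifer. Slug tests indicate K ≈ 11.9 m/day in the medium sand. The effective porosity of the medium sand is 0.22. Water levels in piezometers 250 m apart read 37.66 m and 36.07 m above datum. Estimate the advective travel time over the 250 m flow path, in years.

1.99

Hydraulic gradient i = (37.66 − 36.07) / 250 = 1.59 / 250 = 0.006360.
Darcy flux q = K · i = 11.90 × 0.006360 = 0.07568 m/day.
Seepage velocity v = q / n_e = 0.07568 / 0.22 = 0.3440 m/day.
Travel time t = L / v = 250 / 0.3440 = 726.7 days = 1.990 years.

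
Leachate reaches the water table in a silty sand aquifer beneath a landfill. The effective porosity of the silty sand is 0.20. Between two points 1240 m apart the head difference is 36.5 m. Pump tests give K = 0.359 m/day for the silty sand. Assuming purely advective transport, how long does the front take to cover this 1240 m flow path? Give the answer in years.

64.3

Hydraulic gradient i = Δh / L = 36.5 / 1240 = 0.02944.
Darcy flux q = K · i = 0.3590 × 0.02944 = 0.01057 m/day.
Seepage velocity v = q / n_e = 0.01057 / 0.20 = 0.05284 m/day.
Travel time t = L / v = 1240 / 0.05284 = 23469 days = 64.25 years.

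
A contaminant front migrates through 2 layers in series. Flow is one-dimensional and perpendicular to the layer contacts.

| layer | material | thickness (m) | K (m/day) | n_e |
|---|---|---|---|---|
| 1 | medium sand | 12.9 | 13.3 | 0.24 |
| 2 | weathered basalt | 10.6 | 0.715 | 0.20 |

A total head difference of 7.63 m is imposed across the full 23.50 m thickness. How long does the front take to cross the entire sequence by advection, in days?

10.8

With flow normal to the layers, continuity requires the same specific discharge q through every layer.
Σ(b_i/K_i) = 12.9/13.3 + 10.6/0.715 = 15.80 d.
q = Δh / Σ(b_i/K_i) = 7.63 / 15.80 = 0.4831 m/day.
In each layer the seepage velocity is v_i = q/n_i, so the layer transit time is t_i = b_i·n_i / q:
  layer 1 (medium sand): t_1 = 12.9 × 0.24 / 0.4831 = 6.409 d
  layer 2 (weathered basalt): t_2 = 10.6 × 0.20 / 0.4831 = 4.389 d
Total t = Σ t_i = 10.80 days.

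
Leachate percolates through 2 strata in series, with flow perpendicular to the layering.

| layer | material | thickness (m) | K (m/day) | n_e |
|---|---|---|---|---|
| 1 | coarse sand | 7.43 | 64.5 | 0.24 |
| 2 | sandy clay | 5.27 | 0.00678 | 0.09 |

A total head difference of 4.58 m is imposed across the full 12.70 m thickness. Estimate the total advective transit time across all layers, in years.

With flow normal to the layers, continuity requires the same specific discharge q through every layer.
Σ(b_i/K_i) = 7.43/64.5 + 5.27/0.00678 = 777.4 d.
q = Δh / Σ(b_i/K_i) = 4.58 / 777.4 = 0.005891 m/day.
In each layer the seepage velocity is v_i = q/n_i, so the layer transit time is t_i = b_i·n_i / q:
  layer 1 (coarse sand): t_1 = 7.43 × 0.24 / 0.005891 = 302.7 d
  layer 2 (sandy clay): t_2 = 5.27 × 0.09 / 0.005891 = 80.51 d
Total t = Σ t_i = 383.2 days = 1.049 years.

1.05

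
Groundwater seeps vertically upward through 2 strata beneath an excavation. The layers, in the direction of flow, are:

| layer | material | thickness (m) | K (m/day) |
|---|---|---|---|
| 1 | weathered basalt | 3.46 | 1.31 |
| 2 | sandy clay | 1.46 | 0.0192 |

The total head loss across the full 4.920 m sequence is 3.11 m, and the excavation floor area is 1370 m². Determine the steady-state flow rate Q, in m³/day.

54.2

Flow is perpendicular to layering, so the layers act in series and the equivalent K is the thickness-weighted harmonic mean.
Total thickness L = 3.46 + 1.46 = 4.920 m.
Σ(b_i/K_i) = 3.46/1.31 + 1.46/0.0192 = 78.68 d.
K_eq = L / Σ(b_i/K_i) = 4.920 / 78.68 = 0.06253 m/day.
Q = K_eq · A · (Δh/L) = 0.06253 × 1370 × (3.11/4.920) = 54.15 m³/day.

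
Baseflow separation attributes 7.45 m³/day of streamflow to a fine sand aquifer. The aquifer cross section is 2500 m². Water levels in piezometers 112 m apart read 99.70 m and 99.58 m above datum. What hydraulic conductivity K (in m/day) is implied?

Hydraulic gradient i = (99.70 − 99.58) / 112 = 0.12 / 112 = 0.001071.
From Q = K·A·i, K = Q / (A·i) = 7.45 / (2500 × 0.001071) = 2.781 m/day.

2.78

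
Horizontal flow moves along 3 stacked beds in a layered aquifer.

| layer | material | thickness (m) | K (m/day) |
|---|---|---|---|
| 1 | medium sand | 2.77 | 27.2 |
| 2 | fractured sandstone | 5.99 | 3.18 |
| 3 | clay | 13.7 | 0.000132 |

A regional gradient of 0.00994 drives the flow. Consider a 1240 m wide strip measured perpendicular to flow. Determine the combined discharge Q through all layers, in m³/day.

Flow is parallel to layering, so each bed carries its own Darcy discharge and the transmissivities add.
Σ(K_i·b_i) = 27.2×2.77 + 3.18×5.99 + 0.000132×13.7 = 94.39 m²/day.
Hydraulic gradient i = 0.00994.
Q = Σ(K_i·b_i) · W · i = 94.39 × 1240 × 0.009940 = 1163 m³/day.

1160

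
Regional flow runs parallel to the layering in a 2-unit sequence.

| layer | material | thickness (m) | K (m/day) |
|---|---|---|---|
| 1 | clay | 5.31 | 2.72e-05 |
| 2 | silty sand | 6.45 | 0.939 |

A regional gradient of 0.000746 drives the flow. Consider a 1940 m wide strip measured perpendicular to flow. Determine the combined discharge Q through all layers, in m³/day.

8.77

Flow is parallel to layering, so each bed carries its own Darcy discharge and the transmissivities add.
Σ(K_i·b_i) = 2.72e-05×5.31 + 0.939×6.45 = 6.057 m²/day.
Hydraulic gradient i = 0.000746.
Q = Σ(K_i·b_i) · W · i = 6.057 × 1940 × 0.0007460 = 8.765 m³/day.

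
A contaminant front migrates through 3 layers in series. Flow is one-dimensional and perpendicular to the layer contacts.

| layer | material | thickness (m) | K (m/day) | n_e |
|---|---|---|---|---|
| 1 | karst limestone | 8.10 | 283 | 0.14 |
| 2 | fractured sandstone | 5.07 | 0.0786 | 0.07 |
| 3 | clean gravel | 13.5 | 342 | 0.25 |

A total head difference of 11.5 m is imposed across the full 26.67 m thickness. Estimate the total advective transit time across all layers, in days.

With flow normal to the layers, continuity requires the same specific discharge q through every layer.
Σ(b_i/K_i) = 8.10/283 + 5.07/0.0786 + 13.5/342 = 64.57 d.
q = Δh / Σ(b_i/K_i) = 11.5 / 64.57 = 0.1781 m/day.
In each layer the seepage velocity is v_i = q/n_i, so the layer transit time is t_i = b_i·n_i / q:
  layer 1 (karst limestone): t_1 = 8.10 × 0.14 / 0.1781 = 6.367 d
  layer 2 (fractured sandstone): t_2 = 5.07 × 0.07 / 0.1781 = 1.993 d
  layer 3 (clean gravel): t_3 = 13.5 × 0.25 / 0.1781 = 18.95 d
Total t = Σ t_i = 27.31 days.

27.3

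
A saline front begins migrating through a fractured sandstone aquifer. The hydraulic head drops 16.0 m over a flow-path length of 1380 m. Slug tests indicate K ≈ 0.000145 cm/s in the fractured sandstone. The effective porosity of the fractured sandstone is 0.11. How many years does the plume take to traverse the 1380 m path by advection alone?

Convert K: 0.000145 cm/s × 864 = 0.1253 m/day.
Hydraulic gradient i = Δh / L = 16.0 / 1380 = 0.01159.
Darcy flux q = K · i = 0.1253 × 0.01159 = 0.001453 m/day.
Seepage velocity v = q / n_e = 0.001453 / 0.11 = 0.01320 m/day.
Travel time t = L / v = 1380 / 0.01320 = 1.045e+05 days = 286.1 years.

286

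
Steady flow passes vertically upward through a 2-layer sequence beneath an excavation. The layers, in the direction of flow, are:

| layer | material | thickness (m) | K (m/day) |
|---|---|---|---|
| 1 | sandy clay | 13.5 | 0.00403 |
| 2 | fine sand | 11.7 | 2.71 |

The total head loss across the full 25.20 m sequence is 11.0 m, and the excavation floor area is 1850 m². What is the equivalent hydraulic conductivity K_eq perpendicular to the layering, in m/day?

Flow is perpendicular to layering, so the layers act in series and the equivalent K is the thickness-weighted harmonic mean.
Total thickness L = 13.5 + 11.7 = 25.20 m.
Σ(b_i/K_i) = 13.5/0.00403 + 11.7/2.71 = 3354 d.
K_eq = L / Σ(b_i/K_i) = 25.20 / 3354 = 0.007513 m/day.

0.00751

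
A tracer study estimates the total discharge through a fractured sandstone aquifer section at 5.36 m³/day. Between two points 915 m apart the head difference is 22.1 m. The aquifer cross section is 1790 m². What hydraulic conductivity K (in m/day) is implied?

0.124

Hydraulic gradient i = Δh / L = 22.1 / 915 = 0.02415.
From Q = K·A·i, K = Q / (A·i) = 5.36 / (1790 × 0.02415) = 0.1240 m/day.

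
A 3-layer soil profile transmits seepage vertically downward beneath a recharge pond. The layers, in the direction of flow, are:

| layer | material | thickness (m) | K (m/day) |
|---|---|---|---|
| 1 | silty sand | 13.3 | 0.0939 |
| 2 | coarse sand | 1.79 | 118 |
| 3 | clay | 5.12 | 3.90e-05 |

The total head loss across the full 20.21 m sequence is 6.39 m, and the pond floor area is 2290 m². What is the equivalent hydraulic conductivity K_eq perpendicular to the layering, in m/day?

Flow is perpendicular to layering, so the layers act in series and the equivalent K is the thickness-weighted harmonic mean.
Total thickness L = 13.3 + 1.79 + 5.12 = 20.21 m.
Σ(b_i/K_i) = 13.3/0.0939 + 1.79/118 + 5.12/3.90e-05 = 1.314e+05 d.
K_eq = L / Σ(b_i/K_i) = 20.21 / 1.314e+05 = 0.0001538 m/day.

0.000154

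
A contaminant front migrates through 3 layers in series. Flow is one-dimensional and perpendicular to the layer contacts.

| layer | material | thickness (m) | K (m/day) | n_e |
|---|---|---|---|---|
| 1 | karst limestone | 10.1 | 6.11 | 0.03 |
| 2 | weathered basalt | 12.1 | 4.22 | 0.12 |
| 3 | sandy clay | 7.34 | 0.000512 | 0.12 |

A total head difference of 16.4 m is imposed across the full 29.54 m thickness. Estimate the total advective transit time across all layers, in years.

6.31

With flow normal to the layers, continuity requires the same specific discharge q through every layer.
Σ(b_i/K_i) = 10.1/6.11 + 12.1/4.22 + 7.34/0.000512 = 14340 d.
q = Δh / Σ(b_i/K_i) = 16.4 / 14340 = 0.001144 m/day.
In each layer the seepage velocity is v_i = q/n_i, so the layer transit time is t_i = b_i·n_i / q:
  layer 1 (karst limestone): t_1 = 10.1 × 0.03 / 0.001144 = 264.9 d
  layer 2 (weathered basalt): t_2 = 12.1 × 0.12 / 0.001144 = 1270 d
  layer 3 (sandy clay): t_3 = 7.34 × 0.12 / 0.001144 = 770.2 d
Total t = Σ t_i = 2305 days = 6.310 years.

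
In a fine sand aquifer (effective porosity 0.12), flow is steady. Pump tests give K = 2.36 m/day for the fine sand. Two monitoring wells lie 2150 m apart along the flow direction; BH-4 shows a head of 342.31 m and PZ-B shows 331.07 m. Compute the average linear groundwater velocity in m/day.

0.103

Hydraulic gradient i = (342.31 − 331.07) / 2150 = 11.24 / 2150 = 0.005228.
Darcy flux q = K · i = 2.360 × 0.005228 = 0.01234 m/day.
Seepage velocity v = q / n_e = 0.01234 / 0.12 = 0.1028 m/day.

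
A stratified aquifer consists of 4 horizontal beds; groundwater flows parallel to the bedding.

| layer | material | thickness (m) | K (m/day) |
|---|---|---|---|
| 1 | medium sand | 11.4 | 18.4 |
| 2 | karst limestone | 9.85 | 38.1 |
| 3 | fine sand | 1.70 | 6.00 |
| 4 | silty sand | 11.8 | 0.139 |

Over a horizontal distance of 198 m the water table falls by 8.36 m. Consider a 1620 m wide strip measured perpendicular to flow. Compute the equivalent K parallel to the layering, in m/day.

17.2

Flow is parallel to layering, so each bed carries its own Darcy discharge and the transmissivities add.
Σ(K_i·b_i) = 18.4×11.4 + 38.1×9.85 + 6.00×1.70 + 0.139×11.8 = 596.9 m²/day.
Total thickness b = 34.75 m, so K_eq = Σ(K_i·b_i)/b = 17.18 m/day.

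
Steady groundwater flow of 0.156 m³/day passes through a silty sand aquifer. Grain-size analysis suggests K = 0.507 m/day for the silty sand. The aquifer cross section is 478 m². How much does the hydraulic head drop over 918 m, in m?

0.591

From Q = K·A·i, i = Q / (K·A) = 0.156 / (0.5070 × 478.0) = 0.0006437.
Head loss Δh = i · L = 0.0006437 × 918 = 0.5909 m.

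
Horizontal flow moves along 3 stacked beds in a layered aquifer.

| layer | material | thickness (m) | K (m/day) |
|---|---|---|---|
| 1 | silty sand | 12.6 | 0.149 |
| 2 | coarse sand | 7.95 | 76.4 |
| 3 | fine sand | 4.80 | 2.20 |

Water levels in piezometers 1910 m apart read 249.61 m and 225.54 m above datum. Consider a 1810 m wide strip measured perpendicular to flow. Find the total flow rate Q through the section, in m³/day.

Flow is parallel to layering, so each bed carries its own Darcy discharge and the transmissivities add.
Σ(K_i·b_i) = 0.149×12.6 + 76.4×7.95 + 2.20×4.80 = 619.8 m²/day.
Hydraulic gradient i = (249.61 − 225.54) / 1910 = 24.07 / 1910 = 0.01260.
Q = Σ(K_i·b_i) · W · i = 619.8 × 1810 × 0.01260 = 14138 m³/day.

14100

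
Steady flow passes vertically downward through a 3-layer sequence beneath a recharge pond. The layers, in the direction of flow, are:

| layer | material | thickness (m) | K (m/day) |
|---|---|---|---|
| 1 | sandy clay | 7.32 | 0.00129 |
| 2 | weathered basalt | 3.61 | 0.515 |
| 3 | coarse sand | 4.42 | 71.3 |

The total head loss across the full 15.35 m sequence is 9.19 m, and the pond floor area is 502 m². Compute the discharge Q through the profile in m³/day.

Flow is perpendicular to layering, so the layers act in series and the equivalent K is the thickness-weighted harmonic mean.
Total thickness L = 7.32 + 3.61 + 4.42 = 15.35 m.
Σ(b_i/K_i) = 7.32/0.00129 + 3.61/0.515 + 4.42/71.3 = 5681 d.
K_eq = L / Σ(b_i/K_i) = 15.35 / 5681 = 0.002702 m/day.
Q = K_eq · A · (Δh/L) = 0.002702 × 502 × (9.19/15.35) = 0.8120 m³/day.

0.812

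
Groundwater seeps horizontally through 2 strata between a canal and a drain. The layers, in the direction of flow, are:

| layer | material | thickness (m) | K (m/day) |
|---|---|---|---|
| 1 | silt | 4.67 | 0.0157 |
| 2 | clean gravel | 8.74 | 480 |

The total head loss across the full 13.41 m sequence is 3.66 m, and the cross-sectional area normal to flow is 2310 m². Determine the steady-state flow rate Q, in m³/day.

28.4

Flow is perpendicular to layering, so the layers act in series and the equivalent K is the thickness-weighted harmonic mean.
Total thickness L = 4.67 + 8.74 = 13.41 m.
Σ(b_i/K_i) = 4.67/0.0157 + 8.74/480 = 297.5 d.
K_eq = L / Σ(b_i/K_i) = 13.41 / 297.5 = 0.04508 m/day.
Q = K_eq · A · (Δh/L) = 0.04508 × 2310 × (3.66/13.41) = 28.42 m³/day.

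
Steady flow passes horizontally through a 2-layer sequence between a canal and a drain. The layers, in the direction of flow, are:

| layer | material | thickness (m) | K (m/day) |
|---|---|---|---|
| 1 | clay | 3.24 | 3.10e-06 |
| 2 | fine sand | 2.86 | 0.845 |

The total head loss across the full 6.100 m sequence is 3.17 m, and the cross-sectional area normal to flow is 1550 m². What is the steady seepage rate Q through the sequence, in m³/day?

0.00470

Flow is perpendicular to layering, so the layers act in series and the equivalent K is the thickness-weighted harmonic mean.
Total thickness L = 3.24 + 2.86 = 6.100 m.
Σ(b_i/K_i) = 3.24/3.10e-06 + 2.86/0.845 = 1.045e+06 d.
K_eq = L / Σ(b_i/K_i) = 6.100 / 1.045e+06 = 5.836e-06 m/day.
Q = K_eq · A · (Δh/L) = 5.836e-06 × 1550 × (3.17/6.100) = 0.004701 m³/day.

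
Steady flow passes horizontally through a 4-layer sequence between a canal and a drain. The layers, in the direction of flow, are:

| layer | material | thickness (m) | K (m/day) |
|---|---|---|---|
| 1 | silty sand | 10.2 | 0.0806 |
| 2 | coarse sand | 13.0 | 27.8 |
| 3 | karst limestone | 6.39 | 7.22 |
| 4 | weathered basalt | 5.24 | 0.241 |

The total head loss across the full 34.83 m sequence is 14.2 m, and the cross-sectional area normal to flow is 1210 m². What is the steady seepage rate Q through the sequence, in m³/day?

Flow is perpendicular to layering, so the layers act in series and the equivalent K is the thickness-weighted harmonic mean.
Total thickness L = 10.2 + 13.0 + 6.39 + 5.24 = 34.83 m.
Σ(b_i/K_i) = 10.2/0.0806 + 13.0/27.8 + 6.39/7.22 + 5.24/0.241 = 149.6 d.
K_eq = L / Σ(b_i/K_i) = 34.83 / 149.6 = 0.2327 m/day.
Q = K_eq · A · (Δh/L) = 0.2327 × 1210 × (14.2/34.83) = 114.8 m³/day.

115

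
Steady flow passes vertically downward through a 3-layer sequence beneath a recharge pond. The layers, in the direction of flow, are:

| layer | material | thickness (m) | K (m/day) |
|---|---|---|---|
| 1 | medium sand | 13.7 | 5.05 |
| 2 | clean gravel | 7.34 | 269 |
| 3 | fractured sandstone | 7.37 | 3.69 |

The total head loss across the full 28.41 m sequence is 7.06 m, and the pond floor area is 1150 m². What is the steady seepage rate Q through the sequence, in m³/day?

1710

Flow is perpendicular to layering, so the layers act in series and the equivalent K is the thickness-weighted harmonic mean.
Total thickness L = 13.7 + 7.34 + 7.37 = 28.41 m.
Σ(b_i/K_i) = 13.7/5.05 + 7.34/269 + 7.37/3.69 = 4.737 d.
K_eq = L / Σ(b_i/K_i) = 28.41 / 4.737 = 5.997 m/day.
Q = K_eq · A · (Δh/L) = 5.997 × 1150 × (7.06/28.41) = 1714 m³/day.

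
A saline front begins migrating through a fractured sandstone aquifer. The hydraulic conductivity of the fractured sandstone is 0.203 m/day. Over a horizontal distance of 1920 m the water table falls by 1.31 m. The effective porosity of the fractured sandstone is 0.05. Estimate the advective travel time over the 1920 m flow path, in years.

1900

Hydraulic gradient i = Δh / L = 1.31 / 1920 = 0.0006823.
Darcy flux q = K · i = 0.2030 × 0.0006823 = 0.0001385 m/day.
Seepage velocity v = q / n_e = 0.0001385 / 0.05 = 0.002770 m/day.
Travel time t = L / v = 1920 / 0.002770 = 6.931e+05 days = 1898 years.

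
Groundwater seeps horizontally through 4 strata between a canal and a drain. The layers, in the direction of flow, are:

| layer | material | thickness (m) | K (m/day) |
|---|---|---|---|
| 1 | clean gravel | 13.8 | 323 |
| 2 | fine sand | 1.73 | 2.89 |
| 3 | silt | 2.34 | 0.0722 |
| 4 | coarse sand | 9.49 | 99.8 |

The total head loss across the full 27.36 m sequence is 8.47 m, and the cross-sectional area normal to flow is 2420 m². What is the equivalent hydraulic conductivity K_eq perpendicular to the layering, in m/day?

Flow is perpendicular to layering, so the layers act in series and the equivalent K is the thickness-weighted harmonic mean.
Total thickness L = 13.8 + 1.73 + 2.34 + 9.49 = 27.36 m.
Σ(b_i/K_i) = 13.8/323 + 1.73/2.89 + 2.34/0.0722 + 9.49/99.8 = 33.15 d.
K_eq = L / Σ(b_i/K_i) = 27.36 / 33.15 = 0.8254 m/day.

0.825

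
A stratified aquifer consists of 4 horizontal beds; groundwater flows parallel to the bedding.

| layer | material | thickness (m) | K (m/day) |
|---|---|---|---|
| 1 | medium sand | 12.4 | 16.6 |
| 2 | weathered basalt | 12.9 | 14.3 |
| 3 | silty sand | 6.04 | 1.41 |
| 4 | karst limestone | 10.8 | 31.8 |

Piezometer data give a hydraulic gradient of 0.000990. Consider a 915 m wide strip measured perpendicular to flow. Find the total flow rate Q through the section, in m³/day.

Flow is parallel to layering, so each bed carries its own Darcy discharge and the transmissivities add.
Σ(K_i·b_i) = 16.6×12.4 + 14.3×12.9 + 1.41×6.04 + 31.8×10.8 = 742.3 m²/day.
Hydraulic gradient i = 0.000990.
Q = Σ(K_i·b_i) · W · i = 742.3 × 915 × 0.0009900 = 672.4 m³/day.

672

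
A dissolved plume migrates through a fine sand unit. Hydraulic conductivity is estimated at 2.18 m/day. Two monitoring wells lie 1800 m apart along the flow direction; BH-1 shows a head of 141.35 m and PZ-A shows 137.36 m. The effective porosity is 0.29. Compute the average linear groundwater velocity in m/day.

0.0167

Hydraulic gradient i = (141.35 − 137.36) / 1800 = 3.99 / 1800 = 0.002217.
Darcy flux q = K · i = 2.180 × 0.002217 = 0.004832 m/day.
Seepage velocity v = q / n_e = 0.004832 / 0.29 = 0.01666 m/day.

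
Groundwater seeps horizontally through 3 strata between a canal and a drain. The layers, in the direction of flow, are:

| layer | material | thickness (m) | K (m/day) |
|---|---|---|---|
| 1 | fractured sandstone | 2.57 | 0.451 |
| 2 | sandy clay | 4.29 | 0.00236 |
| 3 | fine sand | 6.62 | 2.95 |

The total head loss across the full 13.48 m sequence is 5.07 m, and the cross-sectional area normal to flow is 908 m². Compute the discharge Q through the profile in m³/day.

Flow is perpendicular to layering, so the layers act in series and the equivalent K is the thickness-weighted harmonic mean.
Total thickness L = 2.57 + 4.29 + 6.62 = 13.48 m.
Σ(b_i/K_i) = 2.57/0.451 + 4.29/0.00236 + 6.62/2.95 = 1826 d.
K_eq = L / Σ(b_i/K_i) = 13.48 / 1826 = 0.007383 m/day.
Q = K_eq · A · (Δh/L) = 0.007383 × 908 × (5.07/13.48) = 2.521 m³/day.

2.52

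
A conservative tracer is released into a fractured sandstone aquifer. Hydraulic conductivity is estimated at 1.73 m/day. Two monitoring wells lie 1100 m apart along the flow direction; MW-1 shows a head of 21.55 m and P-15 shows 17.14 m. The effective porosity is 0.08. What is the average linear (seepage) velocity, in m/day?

0.0867

Hydraulic gradient i = (21.55 − 17.14) / 1100 = 4.41 / 1100 = 0.004009.
Darcy flux q = K · i = 1.730 × 0.004009 = 0.006936 m/day.
Seepage velocity v = q / n_e = 0.006936 / 0.08 = 0.08670 m/day.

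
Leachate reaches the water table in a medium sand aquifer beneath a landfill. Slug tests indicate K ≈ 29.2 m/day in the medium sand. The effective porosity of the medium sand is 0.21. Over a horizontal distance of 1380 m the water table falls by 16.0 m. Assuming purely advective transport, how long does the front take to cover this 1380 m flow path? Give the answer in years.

2.34

Hydraulic gradient i = Δh / L = 16.0 / 1380 = 0.01159.
Darcy flux q = K · i = 29.20 × 0.01159 = 0.3386 m/day.
Seepage velocity v = q / n_e = 0.3386 / 0.21 = 1.612 m/day.
Travel time t = L / v = 1380 / 1.612 = 856.0 days = 2.344 years.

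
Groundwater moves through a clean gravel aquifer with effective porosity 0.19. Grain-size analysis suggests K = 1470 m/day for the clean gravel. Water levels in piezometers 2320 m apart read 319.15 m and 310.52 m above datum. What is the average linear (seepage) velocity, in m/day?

Hydraulic gradient i = (319.15 − 310.52) / 2320 = 8.63 / 2320 = 0.003720.
Darcy flux q = K · i = 1470 × 0.003720 = 5.468 m/day.
Seepage velocity v = q / n_e = 5.468 / 0.19 = 28.78 m/day.

28.8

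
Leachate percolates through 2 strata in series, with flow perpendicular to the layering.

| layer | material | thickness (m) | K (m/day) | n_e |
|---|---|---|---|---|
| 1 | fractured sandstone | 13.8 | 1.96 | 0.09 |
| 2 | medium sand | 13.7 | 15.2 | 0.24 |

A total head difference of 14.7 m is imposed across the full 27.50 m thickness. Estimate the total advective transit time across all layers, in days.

With flow normal to the layers, continuity requires the same specific discharge q through every layer.
Σ(b_i/K_i) = 13.8/1.96 + 13.7/15.2 = 7.942 d.
q = Δh / Σ(b_i/K_i) = 14.7 / 7.942 = 1.851 m/day.
In each layer the seepage velocity is v_i = q/n_i, so the layer transit time is t_i = b_i·n_i / q:
  layer 1 (fractured sandstone): t_1 = 13.8 × 0.09 / 1.851 = 0.6710 d
  layer 2 (medium sand): t_2 = 13.7 × 0.24 / 1.851 = 1.776 d
Total t = Σ t_i = 2.447 days.

2.45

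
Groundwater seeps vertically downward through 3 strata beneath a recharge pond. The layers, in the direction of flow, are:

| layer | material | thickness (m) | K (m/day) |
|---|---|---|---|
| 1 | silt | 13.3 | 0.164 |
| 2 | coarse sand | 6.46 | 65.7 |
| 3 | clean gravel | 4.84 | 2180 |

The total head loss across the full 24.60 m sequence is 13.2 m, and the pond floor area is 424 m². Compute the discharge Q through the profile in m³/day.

Flow is perpendicular to layering, so the layers act in series and the equivalent K is the thickness-weighted harmonic mean.
Total thickness L = 13.3 + 6.46 + 4.84 = 24.60 m.
Σ(b_i/K_i) = 13.3/0.164 + 6.46/65.7 + 4.84/2180 = 81.20 d.
K_eq = L / Σ(b_i/K_i) = 24.60 / 81.20 = 0.3030 m/day.
Q = K_eq · A · (Δh/L) = 0.3030 × 424 × (13.2/24.60) = 68.93 m³/day.

68.9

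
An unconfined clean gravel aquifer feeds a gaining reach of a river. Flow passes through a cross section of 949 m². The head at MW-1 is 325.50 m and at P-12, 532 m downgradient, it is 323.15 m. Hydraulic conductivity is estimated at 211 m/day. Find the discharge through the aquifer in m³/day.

885

Hydraulic gradient i = (325.50 − 323.15) / 532 = 2.35 / 532 = 0.004417.
Darcy's law: Q = K · A · i = 211.0 × 949.0 × 0.004417 = 884.5 m³/day.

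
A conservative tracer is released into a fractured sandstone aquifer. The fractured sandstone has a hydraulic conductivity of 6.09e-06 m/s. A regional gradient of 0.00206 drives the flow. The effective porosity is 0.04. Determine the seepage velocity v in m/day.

0.0271

Convert K: 6.09e-06 m/s × 86400 = 0.5262 m/day.
Hydraulic gradient i = 0.00206.
Darcy flux q = K · i = 0.5262 × 0.002060 = 0.001084 m/day.
Seepage velocity v = q / n_e = 0.001084 / 0.04 = 0.02710 m/day.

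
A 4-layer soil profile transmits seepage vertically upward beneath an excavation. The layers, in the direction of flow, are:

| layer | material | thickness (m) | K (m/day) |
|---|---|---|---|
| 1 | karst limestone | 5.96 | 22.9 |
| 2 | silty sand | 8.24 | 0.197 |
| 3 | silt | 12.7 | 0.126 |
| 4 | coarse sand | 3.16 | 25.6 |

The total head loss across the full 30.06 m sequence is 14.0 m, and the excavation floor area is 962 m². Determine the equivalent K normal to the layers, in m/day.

Flow is perpendicular to layering, so the layers act in series and the equivalent K is the thickness-weighted harmonic mean.
Total thickness L = 5.96 + 8.24 + 12.7 + 3.16 = 30.06 m.
Σ(b_i/K_i) = 5.96/22.9 + 8.24/0.197 + 12.7/0.126 + 3.16/25.6 = 143.0 d.
K_eq = L / Σ(b_i/K_i) = 30.06 / 143.0 = 0.2102 m/day.

0.210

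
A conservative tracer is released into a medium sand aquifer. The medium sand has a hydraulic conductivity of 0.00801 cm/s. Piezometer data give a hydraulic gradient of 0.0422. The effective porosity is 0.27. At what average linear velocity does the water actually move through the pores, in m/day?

Convert K: 0.00801 cm/s × 864 = 6.921 m/day.
Hydraulic gradient i = 0.0422.
Darcy flux q = K · i = 6.921 × 0.04220 = 0.2921 m/day.
Seepage velocity v = q / n_e = 0.2921 / 0.27 = 1.082 m/day.

1.08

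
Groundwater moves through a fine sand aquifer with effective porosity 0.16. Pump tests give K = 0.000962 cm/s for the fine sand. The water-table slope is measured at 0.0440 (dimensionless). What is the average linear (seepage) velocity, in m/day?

0.229

Convert K: 0.000962 cm/s × 864 = 0.8312 m/day.
Hydraulic gradient i = 0.0440.
Darcy flux q = K · i = 0.8312 × 0.04400 = 0.03657 m/day.
Seepage velocity v = q / n_e = 0.03657 / 0.16 = 0.2286 m/day.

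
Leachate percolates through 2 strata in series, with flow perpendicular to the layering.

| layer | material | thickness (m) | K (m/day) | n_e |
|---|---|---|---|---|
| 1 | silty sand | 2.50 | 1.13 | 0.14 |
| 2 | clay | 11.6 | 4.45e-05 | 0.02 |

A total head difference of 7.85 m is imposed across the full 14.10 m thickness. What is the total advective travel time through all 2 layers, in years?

With flow normal to the layers, continuity requires the same specific discharge q through every layer.
Σ(b_i/K_i) = 2.50/1.13 + 11.6/4.45e-05 = 2.607e+05 d.
q = Δh / Σ(b_i/K_i) = 7.85 / 2.607e+05 = 3.011e-05 m/day.
In each layer the seepage velocity is v_i = q/n_i, so the layer transit time is t_i = b_i·n_i / q:
  layer 1 (silty sand): t_1 = 2.50 × 0.14 / 3.011e-05 = 11623 d
  layer 2 (clay): t_2 = 11.6 × 0.02 / 3.011e-05 = 7704 d
Total t = Σ t_i = 19327 days = 52.91 years.

52.9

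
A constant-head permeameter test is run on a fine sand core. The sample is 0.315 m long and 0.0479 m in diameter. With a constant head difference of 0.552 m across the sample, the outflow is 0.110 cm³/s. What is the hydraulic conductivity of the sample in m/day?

Cross-sectional area A = π·(d/2)² = π × (0.0479/2)² = 0.001802 m².
Convert discharge: 0.110 cm³/s = 1.100e-07 m³/s.
Darcy's law rearranged: K = Q·L / (A·Δh) = 1.100e-07 × 0.315 / (0.001802 × 0.552) = 3.483e-05 m/s = 3.010 m/day.

3.01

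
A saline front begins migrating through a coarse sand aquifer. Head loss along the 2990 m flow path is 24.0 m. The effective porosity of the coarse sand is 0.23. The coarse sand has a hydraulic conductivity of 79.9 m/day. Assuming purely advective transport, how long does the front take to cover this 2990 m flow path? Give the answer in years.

2.94

Hydraulic gradient i = Δh / L = 24.0 / 2990 = 0.008027.
Darcy flux q = K · i = 79.90 × 0.008027 = 0.6413 m/day.
Seepage velocity v = q / n_e = 0.6413 / 0.23 = 2.788 m/day.
Travel time t = L / v = 2990 / 2.788 = 1072 days = 2.936 years.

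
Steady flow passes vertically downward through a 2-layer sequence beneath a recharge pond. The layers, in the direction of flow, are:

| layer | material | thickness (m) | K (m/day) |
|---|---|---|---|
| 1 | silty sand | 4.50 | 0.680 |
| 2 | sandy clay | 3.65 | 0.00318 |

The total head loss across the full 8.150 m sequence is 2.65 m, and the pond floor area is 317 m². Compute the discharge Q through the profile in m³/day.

Flow is perpendicular to layering, so the layers act in series and the equivalent K is the thickness-weighted harmonic mean.
Total thickness L = 4.50 + 3.65 = 8.150 m.
Σ(b_i/K_i) = 4.50/0.680 + 3.65/0.00318 = 1154 d.
K_eq = L / Σ(b_i/K_i) = 8.150 / 1154 = 0.007060 m/day.
Q = K_eq · A · (Δh/L) = 0.007060 × 317 × (2.65/8.150) = 0.7277 m³/day.

0.728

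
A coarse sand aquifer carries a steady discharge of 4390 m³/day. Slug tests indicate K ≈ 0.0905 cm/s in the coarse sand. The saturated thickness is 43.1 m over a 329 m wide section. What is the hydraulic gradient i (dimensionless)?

0.00396

Convert K: 0.0905 cm/s × 864 = 78.19 m/day.
Cross-sectional area A = 329 × 43.1 = 14180 m².
From Q = K·A·i, i = Q / (K·A) = 4390 / (78.19 × 14180) = 0.003959.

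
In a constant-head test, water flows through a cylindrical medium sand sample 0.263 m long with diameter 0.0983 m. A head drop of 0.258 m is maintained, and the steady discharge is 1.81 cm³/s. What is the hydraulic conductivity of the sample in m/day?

21.0

Cross-sectional area A = π·(d/2)² = π × (0.0983/2)² = 0.007589 m².
Convert discharge: 1.81 cm³/s = 1.810e-06 m³/s.
Darcy's law rearranged: K = Q·L / (A·Δh) = 1.810e-06 × 0.263 / (0.007589 × 0.258) = 0.0002431 m/s = 21.01 m/day.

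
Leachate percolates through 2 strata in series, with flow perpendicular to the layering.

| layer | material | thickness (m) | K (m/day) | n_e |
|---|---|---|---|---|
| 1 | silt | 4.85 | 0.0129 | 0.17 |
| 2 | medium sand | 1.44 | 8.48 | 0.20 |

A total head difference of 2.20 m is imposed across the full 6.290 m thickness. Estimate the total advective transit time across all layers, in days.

With flow normal to the layers, continuity requires the same specific discharge q through every layer.
Σ(b_i/K_i) = 4.85/0.0129 + 1.44/8.48 = 376.1 d.
q = Δh / Σ(b_i/K_i) = 2.20 / 376.1 = 0.005849 m/day.
In each layer the seepage velocity is v_i = q/n_i, so the layer transit time is t_i = b_i·n_i / q:
  layer 1 (silt): t_1 = 4.85 × 0.17 / 0.005849 = 141.0 d
  layer 2 (medium sand): t_2 = 1.44 × 0.20 / 0.005849 = 49.24 d
Total t = Σ t_i = 190.2 days.

190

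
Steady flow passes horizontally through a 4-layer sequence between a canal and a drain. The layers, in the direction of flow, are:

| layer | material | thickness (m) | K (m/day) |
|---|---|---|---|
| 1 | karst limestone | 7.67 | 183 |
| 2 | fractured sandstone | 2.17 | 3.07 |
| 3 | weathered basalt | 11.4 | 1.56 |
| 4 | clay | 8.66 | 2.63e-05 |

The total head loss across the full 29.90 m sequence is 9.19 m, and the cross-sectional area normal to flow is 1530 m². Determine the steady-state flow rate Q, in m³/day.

0.0427

Flow is perpendicular to layering, so the layers act in series and the equivalent K is the thickness-weighted harmonic mean.
Total thickness L = 7.67 + 2.17 + 11.4 + 8.66 = 29.90 m.
Σ(b_i/K_i) = 7.67/183 + 2.17/3.07 + 11.4/1.56 + 8.66/2.63e-05 = 3.293e+05 d.
K_eq = L / Σ(b_i/K_i) = 29.90 / 3.293e+05 = 9.080e-05 m/day.
Q = K_eq · A · (Δh/L) = 9.080e-05 × 1530 × (9.19/29.90) = 0.04270 m³/day.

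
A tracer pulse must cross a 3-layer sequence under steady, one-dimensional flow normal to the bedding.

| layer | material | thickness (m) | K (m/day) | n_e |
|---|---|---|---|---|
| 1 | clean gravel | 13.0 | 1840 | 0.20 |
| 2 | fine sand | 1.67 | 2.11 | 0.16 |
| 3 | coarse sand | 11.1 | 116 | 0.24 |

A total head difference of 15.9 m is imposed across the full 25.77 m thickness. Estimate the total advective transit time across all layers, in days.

With flow normal to the layers, continuity requires the same specific discharge q through every layer.
Σ(b_i/K_i) = 13.0/1840 + 1.67/2.11 + 11.1/116 = 0.8942 d.
q = Δh / Σ(b_i/K_i) = 15.9 / 0.8942 = 17.78 m/day.
In each layer the seepage velocity is v_i = q/n_i, so the layer transit time is t_i = b_i·n_i / q:
  layer 1 (clean gravel): t_1 = 13.0 × 0.20 / 17.78 = 0.1462 d
  layer 2 (fine sand): t_2 = 1.67 × 0.16 / 17.78 = 0.01503 d
  layer 3 (coarse sand): t_3 = 11.1 × 0.24 / 17.78 = 0.1498 d
Total t = Σ t_i = 0.3111 days.

0.311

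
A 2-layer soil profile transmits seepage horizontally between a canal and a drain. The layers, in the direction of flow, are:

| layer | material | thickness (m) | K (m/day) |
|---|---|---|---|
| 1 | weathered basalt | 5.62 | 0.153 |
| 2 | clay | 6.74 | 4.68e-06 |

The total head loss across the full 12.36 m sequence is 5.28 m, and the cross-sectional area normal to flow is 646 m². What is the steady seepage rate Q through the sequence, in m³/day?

Flow is perpendicular to layering, so the layers act in series and the equivalent K is the thickness-weighted harmonic mean.
Total thickness L = 5.62 + 6.74 = 12.36 m.
Σ(b_i/K_i) = 5.62/0.153 + 6.74/4.68e-06 = 1.440e+06 d.
K_eq = L / Σ(b_i/K_i) = 12.36 / 1.440e+06 = 8.582e-06 m/day.
Q = K_eq · A · (Δh/L) = 8.582e-06 × 646 × (5.28/12.36) = 0.002368 m³/day.

0.00237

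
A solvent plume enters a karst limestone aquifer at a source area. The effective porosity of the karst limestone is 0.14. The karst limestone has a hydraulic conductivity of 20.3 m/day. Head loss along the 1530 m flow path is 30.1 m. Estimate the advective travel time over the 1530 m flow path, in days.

Hydraulic gradient i = Δh / L = 30.1 / 1530 = 0.01967.
Darcy flux q = K · i = 20.30 × 0.01967 = 0.3994 m/day.
Seepage velocity v = q / n_e = 0.3994 / 0.14 = 2.853 m/day.
Travel time t = L / v = 1530 / 2.853 = 536.4 days.

536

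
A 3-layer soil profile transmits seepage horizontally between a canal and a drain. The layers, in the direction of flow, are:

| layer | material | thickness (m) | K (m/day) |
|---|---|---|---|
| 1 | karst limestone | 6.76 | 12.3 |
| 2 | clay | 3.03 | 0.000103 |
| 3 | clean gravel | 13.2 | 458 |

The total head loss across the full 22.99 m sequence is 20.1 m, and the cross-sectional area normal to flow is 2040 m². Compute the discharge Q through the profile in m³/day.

Flow is perpendicular to layering, so the layers act in series and the equivalent K is the thickness-weighted harmonic mean.
Total thickness L = 6.76 + 3.03 + 13.2 = 22.99 m.
Σ(b_i/K_i) = 6.76/12.3 + 3.03/0.000103 + 13.2/458 = 29418 d.
K_eq = L / Σ(b_i/K_i) = 22.99 / 29418 = 0.0007815 m/day.
Q = K_eq · A · (Δh/L) = 0.0007815 × 2040 × (20.1/22.99) = 1.394 m³/day.

1.39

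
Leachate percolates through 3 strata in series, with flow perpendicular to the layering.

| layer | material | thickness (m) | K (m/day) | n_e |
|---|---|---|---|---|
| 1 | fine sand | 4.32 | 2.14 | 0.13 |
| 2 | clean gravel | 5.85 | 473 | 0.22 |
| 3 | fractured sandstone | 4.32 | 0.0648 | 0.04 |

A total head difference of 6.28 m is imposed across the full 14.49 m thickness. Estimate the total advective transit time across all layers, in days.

22.1

With flow normal to the layers, continuity requires the same specific discharge q through every layer.
Σ(b_i/K_i) = 4.32/2.14 + 5.85/473 + 4.32/0.0648 = 68.70 d.
q = Δh / Σ(b_i/K_i) = 6.28 / 68.70 = 0.09141 m/day.
In each layer the seepage velocity is v_i = q/n_i, so the layer transit time is t_i = b_i·n_i / q:
  layer 1 (fine sand): t_1 = 4.32 × 0.13 / 0.09141 = 6.143 d
  layer 2 (clean gravel): t_2 = 5.85 × 0.22 / 0.09141 = 14.08 d
  layer 3 (fractured sandstone): t_3 = 4.32 × 0.04 / 0.09141 = 1.890 d
Total t = Σ t_i = 22.11 days.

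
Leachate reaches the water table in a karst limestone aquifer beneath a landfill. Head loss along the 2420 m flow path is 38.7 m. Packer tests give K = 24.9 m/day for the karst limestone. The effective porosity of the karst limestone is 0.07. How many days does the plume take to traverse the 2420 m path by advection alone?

425

Hydraulic gradient i = Δh / L = 38.7 / 2420 = 0.01599.
Darcy flux q = K · i = 24.90 × 0.01599 = 0.3982 m/day.
Seepage velocity v = q / n_e = 0.3982 / 0.07 = 5.688 m/day.
Travel time t = L / v = 2420 / 5.688 = 425.4 days.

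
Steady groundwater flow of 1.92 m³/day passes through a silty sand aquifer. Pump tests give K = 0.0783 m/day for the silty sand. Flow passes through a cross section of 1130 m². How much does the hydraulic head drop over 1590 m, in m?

From Q = K·A·i, i = Q / (K·A) = 1.92 / (0.07830 × 1130) = 0.02170.
Head loss Δh = i · L = 0.02170 × 1590 = 34.50 m.

34.5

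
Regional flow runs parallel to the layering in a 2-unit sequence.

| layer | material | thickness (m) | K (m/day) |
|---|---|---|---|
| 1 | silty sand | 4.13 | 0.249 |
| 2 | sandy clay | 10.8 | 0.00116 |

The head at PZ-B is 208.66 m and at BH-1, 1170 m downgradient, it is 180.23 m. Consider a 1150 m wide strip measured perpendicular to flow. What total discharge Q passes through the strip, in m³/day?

Flow is parallel to layering, so each bed carries its own Darcy discharge and the transmissivities add.
Σ(K_i·b_i) = 0.249×4.13 + 0.00116×10.8 = 1.041 m²/day.
Hydraulic gradient i = (208.66 − 180.23) / 1170 = 28.43 / 1170 = 0.02430.
Q = Σ(K_i·b_i) · W · i = 1.041 × 1150 × 0.02430 = 29.09 m³/day.

29.1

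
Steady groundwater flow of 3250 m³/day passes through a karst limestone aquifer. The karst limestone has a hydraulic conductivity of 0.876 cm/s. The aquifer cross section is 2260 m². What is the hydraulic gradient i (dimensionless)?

0.00190

Convert K: 0.876 cm/s × 864 = 756.9 m/day.
From Q = K·A·i, i = Q / (K·A) = 3250 / (756.9 × 2260) = 0.001900.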